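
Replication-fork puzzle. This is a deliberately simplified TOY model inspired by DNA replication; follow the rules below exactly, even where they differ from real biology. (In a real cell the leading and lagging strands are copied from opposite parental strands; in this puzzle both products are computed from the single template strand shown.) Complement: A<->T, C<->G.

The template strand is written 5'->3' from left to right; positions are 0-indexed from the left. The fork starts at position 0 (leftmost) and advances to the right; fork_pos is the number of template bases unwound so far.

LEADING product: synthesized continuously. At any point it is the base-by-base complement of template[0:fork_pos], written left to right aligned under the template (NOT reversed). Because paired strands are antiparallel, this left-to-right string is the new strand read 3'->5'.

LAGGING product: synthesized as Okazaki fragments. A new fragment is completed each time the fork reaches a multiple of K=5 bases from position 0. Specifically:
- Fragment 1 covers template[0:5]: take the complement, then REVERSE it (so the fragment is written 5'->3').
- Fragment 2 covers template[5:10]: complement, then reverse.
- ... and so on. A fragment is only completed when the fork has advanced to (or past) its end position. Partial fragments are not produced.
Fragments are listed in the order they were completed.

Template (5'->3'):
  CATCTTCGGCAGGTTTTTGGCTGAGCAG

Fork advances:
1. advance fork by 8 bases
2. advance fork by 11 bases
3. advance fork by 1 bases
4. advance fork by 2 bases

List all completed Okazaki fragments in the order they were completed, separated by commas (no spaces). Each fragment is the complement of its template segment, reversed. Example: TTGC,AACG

Answer: AGATG,GCCGA,AACCT,CCAAA

Derivation:
Step 1: advance 8 -> fork_pos = 0 + 8 = 8. Reached multiple(s) of 5: 5 -> fragment 1 completed (1 total).
Step 2: advance 11 -> fork_pos = 8 + 11 = 19. Reached multiple(s) of 5: 10, 15 -> fragments 2-3 completed (3 total).
Step 3: advance 1 -> fork_pos = 19 + 1 = 20. Reached multiple(s) of 5: 20 -> fragment 4 completed (4 total).
Step 4: advance 2 -> fork_pos = 20 + 2 = 22. Next multiple of 5 is 25 (not reached); still 4 fragment(s).
Final fork_pos = 22, so 4 fragment(s) are complete. Build each: template segment -> complement -> reverse.
Fragment 1: template[0:5] = CATCT -> complement GTAGA -> reversed AGATG
Fragment 2: template[5:10] = TCGGC -> complement AGCCG -> reversed GCCGA
Fragment 3: template[10:15] = AGGTT -> complement TCCAA -> reversed AACCT
Fragment 4: template[15:20] = TTTGG -> complement AAACC -> reversed CCAAA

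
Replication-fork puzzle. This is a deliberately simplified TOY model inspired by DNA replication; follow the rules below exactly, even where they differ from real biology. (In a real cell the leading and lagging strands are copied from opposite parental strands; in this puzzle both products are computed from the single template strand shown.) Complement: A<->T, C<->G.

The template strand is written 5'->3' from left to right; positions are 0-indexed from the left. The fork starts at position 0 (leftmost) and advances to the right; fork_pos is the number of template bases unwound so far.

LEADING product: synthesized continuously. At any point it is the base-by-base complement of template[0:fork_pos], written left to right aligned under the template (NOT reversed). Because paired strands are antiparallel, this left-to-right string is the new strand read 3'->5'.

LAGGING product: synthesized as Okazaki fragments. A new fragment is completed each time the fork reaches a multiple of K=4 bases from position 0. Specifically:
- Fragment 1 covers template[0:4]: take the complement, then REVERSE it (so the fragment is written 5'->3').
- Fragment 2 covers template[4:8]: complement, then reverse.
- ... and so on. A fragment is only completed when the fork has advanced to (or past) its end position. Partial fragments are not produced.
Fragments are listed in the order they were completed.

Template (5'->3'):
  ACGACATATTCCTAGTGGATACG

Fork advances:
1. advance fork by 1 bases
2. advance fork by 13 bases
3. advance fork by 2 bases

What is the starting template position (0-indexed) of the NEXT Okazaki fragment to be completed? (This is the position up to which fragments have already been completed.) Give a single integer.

Answer: 16

Derivation:
Step 1: advance 1 -> fork_pos = 0 + 1 = 1. Next multiple of 4 is 4 (not reached); still 0 fragment(s).
Step 2: advance 13 -> fork_pos = 1 + 13 = 14. Reached multiple(s) of 4: 4, 8, 12 -> fragments 1-3 completed (3 total).
Step 3: advance 2 -> fork_pos = 14 + 2 = 16. Reached multiple(s) of 4: 16 -> fragment 4 completed (4 total).
4 fragment(s) completed, covering template[0:16] (4 x 4 = 16). The next fragment, fragment 5, covers template[16:20], so it starts at position 16.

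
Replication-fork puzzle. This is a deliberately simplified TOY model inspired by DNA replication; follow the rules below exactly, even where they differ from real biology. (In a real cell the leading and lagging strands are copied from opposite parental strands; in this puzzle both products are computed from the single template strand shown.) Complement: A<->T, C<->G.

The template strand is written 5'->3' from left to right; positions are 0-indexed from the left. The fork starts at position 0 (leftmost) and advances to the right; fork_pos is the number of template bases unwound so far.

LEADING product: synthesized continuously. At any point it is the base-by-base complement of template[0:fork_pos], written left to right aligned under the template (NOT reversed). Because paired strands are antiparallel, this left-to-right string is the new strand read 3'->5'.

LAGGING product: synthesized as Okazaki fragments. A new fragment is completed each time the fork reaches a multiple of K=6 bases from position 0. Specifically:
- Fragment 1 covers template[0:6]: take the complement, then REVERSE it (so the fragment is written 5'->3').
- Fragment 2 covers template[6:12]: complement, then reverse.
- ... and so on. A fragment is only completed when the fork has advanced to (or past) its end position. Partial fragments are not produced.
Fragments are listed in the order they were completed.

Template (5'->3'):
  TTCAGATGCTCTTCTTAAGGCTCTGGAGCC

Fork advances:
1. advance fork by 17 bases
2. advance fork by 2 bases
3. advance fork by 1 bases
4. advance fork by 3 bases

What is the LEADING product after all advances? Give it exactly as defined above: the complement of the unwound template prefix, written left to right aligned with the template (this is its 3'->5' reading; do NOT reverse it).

Answer: AAGTCTACGAGAAGAATTCCGAG

Derivation:
Step 1: advance 17 -> fork_pos = 0 + 17 = 17.
Step 2: advance 2 -> fork_pos = 17 + 2 = 19.
Step 3: advance 1 -> fork_pos = 19 + 1 = 20.
Step 4: advance 3 -> fork_pos = 20 + 3 = 23.
Unwound prefix: template[0:23] = TTCAGATGCTCTTCTTAAGGCTC
Complement it base by base (A<->T, C<->G), keeping left-to-right order:
  [0:5] TTCAG -> AAGTC
  [5:10] ATGCT -> TACGA
  [10:15] CTTCT -> GAAGA
  [15:20] TAAGG -> ATTCC
  [20:23] CTC -> GAG
Concatenate: AAGTCTACGAGAAGAATTCCGAG (length 23; written aligned with the template, i.e. 3'->5').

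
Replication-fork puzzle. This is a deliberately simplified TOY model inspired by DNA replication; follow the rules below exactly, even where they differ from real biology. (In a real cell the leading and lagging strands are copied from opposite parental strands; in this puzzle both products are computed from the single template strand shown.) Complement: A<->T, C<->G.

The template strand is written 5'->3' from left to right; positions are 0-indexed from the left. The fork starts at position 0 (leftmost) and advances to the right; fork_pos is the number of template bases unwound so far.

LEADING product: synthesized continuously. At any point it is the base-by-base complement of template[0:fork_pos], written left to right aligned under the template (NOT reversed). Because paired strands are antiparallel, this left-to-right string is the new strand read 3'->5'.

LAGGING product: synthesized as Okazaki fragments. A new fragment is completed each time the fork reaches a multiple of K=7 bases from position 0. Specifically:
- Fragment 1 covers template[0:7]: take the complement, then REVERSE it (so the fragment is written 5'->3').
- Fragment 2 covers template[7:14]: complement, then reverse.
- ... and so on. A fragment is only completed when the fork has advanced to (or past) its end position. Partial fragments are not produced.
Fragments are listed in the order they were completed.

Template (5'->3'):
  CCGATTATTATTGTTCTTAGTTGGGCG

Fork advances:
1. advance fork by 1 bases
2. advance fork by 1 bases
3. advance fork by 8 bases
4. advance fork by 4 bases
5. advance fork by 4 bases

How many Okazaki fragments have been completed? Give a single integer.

Answer: 2

Derivation:
Step 1: advance 1 -> fork_pos = 0 + 1 = 1. Next multiple of 7 is 7 (not reached); still 0 fragment(s).
Step 2: advance 1 -> fork_pos = 1 + 1 = 2. Next multiple of 7 is 7 (not reached); still 0 fragment(s).
Step 3: advance 8 -> fork_pos = 2 + 8 = 10. Reached multiple(s) of 7: 7 -> fragment 1 completed (1 total).
Step 4: advance 4 -> fork_pos = 10 + 4 = 14. Reached multiple(s) of 7: 14 -> fragment 2 completed (2 total).
Step 5: advance 4 -> fork_pos = 14 + 4 = 18. Next multiple of 7 is 21 (not reached); still 2 fragment(s).
Check: final fork_pos = 18; the multiples of 7 that are <= 18 are 7..14 -> 18 // 7 = 2 completed fragment(s).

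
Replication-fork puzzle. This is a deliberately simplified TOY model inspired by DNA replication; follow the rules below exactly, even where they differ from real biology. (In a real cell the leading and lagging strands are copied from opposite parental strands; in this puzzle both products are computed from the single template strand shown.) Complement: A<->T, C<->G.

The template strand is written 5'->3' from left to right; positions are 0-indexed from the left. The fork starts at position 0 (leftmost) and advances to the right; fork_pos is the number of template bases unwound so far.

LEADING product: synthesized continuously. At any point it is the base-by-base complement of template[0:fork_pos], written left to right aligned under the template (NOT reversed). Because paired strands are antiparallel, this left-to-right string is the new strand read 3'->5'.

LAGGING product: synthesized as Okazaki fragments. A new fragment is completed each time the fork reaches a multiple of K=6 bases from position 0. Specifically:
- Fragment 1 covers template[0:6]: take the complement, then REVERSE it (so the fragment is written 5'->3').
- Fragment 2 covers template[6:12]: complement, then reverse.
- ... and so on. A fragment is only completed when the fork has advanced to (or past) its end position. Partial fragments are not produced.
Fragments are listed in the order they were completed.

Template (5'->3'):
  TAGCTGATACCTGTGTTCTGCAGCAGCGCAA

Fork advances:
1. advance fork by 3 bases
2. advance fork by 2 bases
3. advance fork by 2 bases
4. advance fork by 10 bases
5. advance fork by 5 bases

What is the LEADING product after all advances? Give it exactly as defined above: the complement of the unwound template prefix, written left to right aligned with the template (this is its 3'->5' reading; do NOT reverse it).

Step 1: advance 3 -> fork_pos = 0 + 3 = 3.
Step 2: advance 2 -> fork_pos = 3 + 2 = 5.
Step 3: advance 2 -> fork_pos = 5 + 2 = 7.
Step 4: advance 10 -> fork_pos = 7 + 10 = 17.
Step 5: advance 5 -> fork_pos = 17 + 5 = 22.
Unwound prefix: template[0:22] = TAGCTGATACCTGTGTTCTGCA
Complement it base by base (A<->T, C<->G), keeping left-to-right order:
  [0:5] TAGCT -> ATCGA
  [5:10] GATAC -> CTATG
  [10:15] CTGTG -> GACAC
  [15:20] TTCTG -> AAGAC
  [20:22] CA -> GT
Concatenate: ATCGACTATGGACACAAGACGT (length 22; written aligned with the template, i.e. 3'->5').

Answer: ATCGACTATGGACACAAGACGT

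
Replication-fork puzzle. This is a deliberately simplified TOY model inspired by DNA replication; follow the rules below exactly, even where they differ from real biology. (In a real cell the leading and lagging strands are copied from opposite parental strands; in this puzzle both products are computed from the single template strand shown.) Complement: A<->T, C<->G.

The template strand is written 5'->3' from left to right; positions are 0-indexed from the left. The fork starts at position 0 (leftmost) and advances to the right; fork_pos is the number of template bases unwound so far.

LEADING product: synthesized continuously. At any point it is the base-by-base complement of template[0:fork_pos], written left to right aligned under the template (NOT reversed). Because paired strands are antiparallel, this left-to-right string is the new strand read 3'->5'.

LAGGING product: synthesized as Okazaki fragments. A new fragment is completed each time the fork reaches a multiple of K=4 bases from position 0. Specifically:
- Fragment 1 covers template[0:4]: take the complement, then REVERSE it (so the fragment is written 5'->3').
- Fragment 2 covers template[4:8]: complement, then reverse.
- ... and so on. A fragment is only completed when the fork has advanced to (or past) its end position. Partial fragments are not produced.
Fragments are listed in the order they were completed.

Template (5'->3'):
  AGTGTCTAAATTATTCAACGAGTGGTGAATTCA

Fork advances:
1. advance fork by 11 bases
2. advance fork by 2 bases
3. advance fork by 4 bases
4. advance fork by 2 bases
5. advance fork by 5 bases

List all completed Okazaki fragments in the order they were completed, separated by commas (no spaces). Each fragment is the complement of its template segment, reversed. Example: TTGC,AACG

Step 1: advance 11 -> fork_pos = 0 + 11 = 11. Reached multiple(s) of 4: 4, 8 -> fragments 1-2 completed (2 total).
Step 2: advance 2 -> fork_pos = 11 + 2 = 13. Reached multiple(s) of 4: 12 -> fragment 3 completed (3 total).
Step 3: advance 4 -> fork_pos = 13 + 4 = 17. Reached multiple(s) of 4: 16 -> fragment 4 completed (4 total).
Step 4: advance 2 -> fork_pos = 17 + 2 = 19. Next multiple of 4 is 20 (not reached); still 4 fragment(s).
Step 5: advance 5 -> fork_pos = 19 + 5 = 24. Reached multiple(s) of 4: 20, 24 -> fragments 5-6 completed (6 total).
Final fork_pos = 24, so 6 fragment(s) are complete. Build each: template segment -> complement -> reverse.
Fragment 1: template[0:4] = AGTG -> complement TCAC -> reversed CACT
Fragment 2: template[4:8] = TCTA -> complement AGAT -> reversed TAGA
Fragment 3: template[8:12] = AATT -> complement TTAA -> reversed AATT
Fragment 4: template[12:16] = ATTC -> complement TAAG -> reversed GAAT
Fragment 5: template[16:20] = AACG -> complement TTGC -> reversed CGTT
Fragment 6: template[20:24] = AGTG -> complement TCAC -> reversed CACT

Answer: CACT,TAGA,AATT,GAAT,CGTT,CACT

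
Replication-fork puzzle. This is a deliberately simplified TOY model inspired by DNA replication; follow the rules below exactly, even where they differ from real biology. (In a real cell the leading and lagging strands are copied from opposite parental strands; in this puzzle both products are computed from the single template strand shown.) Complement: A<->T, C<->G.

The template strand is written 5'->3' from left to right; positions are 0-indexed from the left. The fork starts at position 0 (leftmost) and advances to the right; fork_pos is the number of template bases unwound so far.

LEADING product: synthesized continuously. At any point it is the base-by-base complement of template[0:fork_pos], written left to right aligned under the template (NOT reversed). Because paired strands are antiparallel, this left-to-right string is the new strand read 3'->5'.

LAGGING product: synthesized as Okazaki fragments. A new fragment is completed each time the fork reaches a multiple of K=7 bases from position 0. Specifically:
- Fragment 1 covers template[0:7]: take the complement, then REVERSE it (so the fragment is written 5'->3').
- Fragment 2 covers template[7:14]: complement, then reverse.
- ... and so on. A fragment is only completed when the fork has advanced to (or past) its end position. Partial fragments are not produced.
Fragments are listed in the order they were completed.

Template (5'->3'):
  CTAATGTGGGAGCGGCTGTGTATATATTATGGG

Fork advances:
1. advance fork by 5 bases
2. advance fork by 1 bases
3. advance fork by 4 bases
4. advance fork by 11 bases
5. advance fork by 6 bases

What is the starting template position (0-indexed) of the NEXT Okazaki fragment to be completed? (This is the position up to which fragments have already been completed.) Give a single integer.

Step 1: advance 5 -> fork_pos = 0 + 5 = 5. Next multiple of 7 is 7 (not reached); still 0 fragment(s).
Step 2: advance 1 -> fork_pos = 5 + 1 = 6. Next multiple of 7 is 7 (not reached); still 0 fragment(s).
Step 3: advance 4 -> fork_pos = 6 + 4 = 10. Reached multiple(s) of 7: 7 -> fragment 1 completed (1 total).
Step 4: advance 11 -> fork_pos = 10 + 11 = 21. Reached multiple(s) of 7: 14, 21 -> fragments 2-3 completed (3 total).
Step 5: advance 6 -> fork_pos = 21 + 6 = 27. Next multiple of 7 is 28 (not reached); still 3 fragment(s).
3 fragment(s) completed, covering template[0:21] (3 x 7 = 21). The next fragment, fragment 4, covers template[21:28], so it starts at position 21.

Answer: 21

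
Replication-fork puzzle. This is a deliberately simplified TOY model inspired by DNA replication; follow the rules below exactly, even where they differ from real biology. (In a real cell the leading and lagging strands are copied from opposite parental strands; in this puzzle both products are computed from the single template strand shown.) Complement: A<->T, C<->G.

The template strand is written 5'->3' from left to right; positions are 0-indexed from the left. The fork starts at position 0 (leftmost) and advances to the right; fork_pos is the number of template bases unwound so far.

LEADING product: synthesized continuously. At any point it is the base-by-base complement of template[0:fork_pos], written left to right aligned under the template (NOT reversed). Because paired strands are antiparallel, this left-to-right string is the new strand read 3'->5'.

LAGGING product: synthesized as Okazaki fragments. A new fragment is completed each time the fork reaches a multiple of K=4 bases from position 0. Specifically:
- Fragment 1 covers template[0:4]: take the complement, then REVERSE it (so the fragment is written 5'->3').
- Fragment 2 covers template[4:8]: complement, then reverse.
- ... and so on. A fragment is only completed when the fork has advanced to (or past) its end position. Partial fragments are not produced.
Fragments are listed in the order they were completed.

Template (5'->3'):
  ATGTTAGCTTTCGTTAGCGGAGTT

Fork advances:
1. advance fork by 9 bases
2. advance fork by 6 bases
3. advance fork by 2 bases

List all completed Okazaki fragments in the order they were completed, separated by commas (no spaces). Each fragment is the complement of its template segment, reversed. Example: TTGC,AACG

Answer: ACAT,GCTA,GAAA,TAAC

Derivation:
Step 1: advance 9 -> fork_pos = 0 + 9 = 9. Reached multiple(s) of 4: 4, 8 -> fragments 1-2 completed (2 total).
Step 2: advance 6 -> fork_pos = 9 + 6 = 15. Reached multiple(s) of 4: 12 -> fragment 3 completed (3 total).
Step 3: advance 2 -> fork_pos = 15 + 2 = 17. Reached multiple(s) of 4: 16 -> fragment 4 completed (4 total).
Final fork_pos = 17, so 4 fragment(s) are complete. Build each: template segment -> complement -> reverse.
Fragment 1: template[0:4] = ATGT -> complement TACA -> reversed ACAT
Fragment 2: template[4:8] = TAGC -> complement ATCG -> reversed GCTA
Fragment 3: template[8:12] = TTTC -> complement AAAG -> reversed GAAA
Fragment 4: template[12:16] = GTTA -> complement CAAT -> reversed TAAC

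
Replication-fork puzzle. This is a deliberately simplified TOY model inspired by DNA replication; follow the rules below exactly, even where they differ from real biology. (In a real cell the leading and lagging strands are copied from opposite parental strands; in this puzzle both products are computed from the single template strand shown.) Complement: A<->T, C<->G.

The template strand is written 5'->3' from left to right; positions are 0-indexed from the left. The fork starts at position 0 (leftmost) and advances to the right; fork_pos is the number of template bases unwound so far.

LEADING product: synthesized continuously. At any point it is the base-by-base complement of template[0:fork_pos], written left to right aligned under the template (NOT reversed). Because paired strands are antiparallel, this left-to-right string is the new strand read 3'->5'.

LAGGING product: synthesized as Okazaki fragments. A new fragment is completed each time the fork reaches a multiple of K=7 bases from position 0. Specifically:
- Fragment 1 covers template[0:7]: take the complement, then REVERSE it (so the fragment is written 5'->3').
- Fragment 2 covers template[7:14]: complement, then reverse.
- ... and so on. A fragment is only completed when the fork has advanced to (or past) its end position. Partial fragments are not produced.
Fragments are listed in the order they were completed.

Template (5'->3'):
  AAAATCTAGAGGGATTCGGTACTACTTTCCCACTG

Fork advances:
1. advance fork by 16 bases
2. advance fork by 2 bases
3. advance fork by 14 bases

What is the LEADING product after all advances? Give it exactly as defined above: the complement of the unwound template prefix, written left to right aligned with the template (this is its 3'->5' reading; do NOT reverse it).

Step 1: advance 16 -> fork_pos = 0 + 16 = 16.
Step 2: advance 2 -> fork_pos = 16 + 2 = 18.
Step 3: advance 14 -> fork_pos = 18 + 14 = 32.
Unwound prefix: template[0:32] = AAAATCTAGAGGGATTCGGTACTACTTTCCCA
Complement it base by base (A<->T, C<->G), keeping left-to-right order:
  [0:5] AAAAT -> TTTTA
  [5:10] CTAGA -> GATCT
  [10:15] GGGAT -> CCCTA
  [15:20] TCGGT -> AGCCA
  [20:25] ACTAC -> TGATG
  [25:30] TTTCC -> AAAGG
  [30:32] CA -> GT
Concatenate: TTTTAGATCTCCCTAAGCCATGATGAAAGGGT (length 32; written aligned with the template, i.e. 3'->5').

Answer: TTTTAGATCTCCCTAAGCCATGATGAAAGGGT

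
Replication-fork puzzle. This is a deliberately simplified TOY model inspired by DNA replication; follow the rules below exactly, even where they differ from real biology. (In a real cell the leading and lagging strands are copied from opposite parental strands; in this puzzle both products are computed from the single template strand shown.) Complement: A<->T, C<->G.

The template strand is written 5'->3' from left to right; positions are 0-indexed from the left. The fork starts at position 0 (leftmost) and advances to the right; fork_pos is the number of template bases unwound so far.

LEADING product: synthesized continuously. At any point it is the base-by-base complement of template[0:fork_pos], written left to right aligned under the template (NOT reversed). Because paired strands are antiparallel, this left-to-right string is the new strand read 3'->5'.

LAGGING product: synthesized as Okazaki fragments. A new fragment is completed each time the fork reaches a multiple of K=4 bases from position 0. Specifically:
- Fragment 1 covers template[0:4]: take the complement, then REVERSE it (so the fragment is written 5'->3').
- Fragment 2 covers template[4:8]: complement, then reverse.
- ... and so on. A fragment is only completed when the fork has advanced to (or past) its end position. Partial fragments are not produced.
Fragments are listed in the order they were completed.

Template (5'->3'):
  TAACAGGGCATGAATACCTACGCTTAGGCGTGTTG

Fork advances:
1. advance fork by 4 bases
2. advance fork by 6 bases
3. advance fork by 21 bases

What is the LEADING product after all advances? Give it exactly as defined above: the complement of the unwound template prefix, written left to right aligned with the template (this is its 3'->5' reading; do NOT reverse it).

Step 1: advance 4 -> fork_pos = 0 + 4 = 4.
Step 2: advance 6 -> fork_pos = 4 + 6 = 10.
Step 3: advance 21 -> fork_pos = 10 + 21 = 31.
Unwound prefix: template[0:31] = TAACAGGGCATGAATACCTACGCTTAGGCGT
Complement it base by base (A<->T, C<->G), keeping left-to-right order:
  [0:5] TAACA -> ATTGT
  [5:10] GGGCA -> CCCGT
  [10:15] TGAAT -> ACTTA
  [15:20] ACCTA -> TGGAT
  [20:25] CGCTT -> GCGAA
  [25:30] AGGCG -> TCCGC
  [30:31] T -> A
Concatenate: ATTGTCCCGTACTTATGGATGCGAATCCGCA (length 31; written aligned with the template, i.e. 3'->5').

Answer: ATTGTCCCGTACTTATGGATGCGAATCCGCA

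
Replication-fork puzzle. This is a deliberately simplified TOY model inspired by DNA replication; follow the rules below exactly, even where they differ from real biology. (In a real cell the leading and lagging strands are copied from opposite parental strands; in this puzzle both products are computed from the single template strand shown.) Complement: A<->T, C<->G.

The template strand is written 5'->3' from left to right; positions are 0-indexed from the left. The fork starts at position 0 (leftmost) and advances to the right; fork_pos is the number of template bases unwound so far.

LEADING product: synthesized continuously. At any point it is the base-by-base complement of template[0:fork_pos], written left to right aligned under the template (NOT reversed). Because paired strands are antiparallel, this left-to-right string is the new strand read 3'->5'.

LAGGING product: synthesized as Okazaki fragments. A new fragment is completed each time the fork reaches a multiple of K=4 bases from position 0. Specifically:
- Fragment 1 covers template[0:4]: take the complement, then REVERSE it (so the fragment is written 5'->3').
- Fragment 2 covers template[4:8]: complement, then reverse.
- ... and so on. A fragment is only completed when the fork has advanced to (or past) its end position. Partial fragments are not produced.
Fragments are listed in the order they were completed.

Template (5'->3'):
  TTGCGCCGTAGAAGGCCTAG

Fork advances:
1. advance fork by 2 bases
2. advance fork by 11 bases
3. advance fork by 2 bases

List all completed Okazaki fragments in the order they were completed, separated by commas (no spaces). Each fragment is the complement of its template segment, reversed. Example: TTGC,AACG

Answer: GCAA,CGGC,TCTA

Derivation:
Step 1: advance 2 -> fork_pos = 0 + 2 = 2. Next multiple of 4 is 4 (not reached); still 0 fragment(s).
Step 2: advance 11 -> fork_pos = 2 + 11 = 13. Reached multiple(s) of 4: 4, 8, 12 -> fragments 1-3 completed (3 total).
Step 3: advance 2 -> fork_pos = 13 + 2 = 15. Next multiple of 4 is 16 (not reached); still 3 fragment(s).
Final fork_pos = 15, so 3 fragment(s) are complete. Build each: template segment -> complement -> reverse.
Fragment 1: template[0:4] = TTGC -> complement AACG -> reversed GCAA
Fragment 2: template[4:8] = GCCG -> complement CGGC -> reversed CGGC
Fragment 3: template[8:12] = TAGA -> complement ATCT -> reversed TCTA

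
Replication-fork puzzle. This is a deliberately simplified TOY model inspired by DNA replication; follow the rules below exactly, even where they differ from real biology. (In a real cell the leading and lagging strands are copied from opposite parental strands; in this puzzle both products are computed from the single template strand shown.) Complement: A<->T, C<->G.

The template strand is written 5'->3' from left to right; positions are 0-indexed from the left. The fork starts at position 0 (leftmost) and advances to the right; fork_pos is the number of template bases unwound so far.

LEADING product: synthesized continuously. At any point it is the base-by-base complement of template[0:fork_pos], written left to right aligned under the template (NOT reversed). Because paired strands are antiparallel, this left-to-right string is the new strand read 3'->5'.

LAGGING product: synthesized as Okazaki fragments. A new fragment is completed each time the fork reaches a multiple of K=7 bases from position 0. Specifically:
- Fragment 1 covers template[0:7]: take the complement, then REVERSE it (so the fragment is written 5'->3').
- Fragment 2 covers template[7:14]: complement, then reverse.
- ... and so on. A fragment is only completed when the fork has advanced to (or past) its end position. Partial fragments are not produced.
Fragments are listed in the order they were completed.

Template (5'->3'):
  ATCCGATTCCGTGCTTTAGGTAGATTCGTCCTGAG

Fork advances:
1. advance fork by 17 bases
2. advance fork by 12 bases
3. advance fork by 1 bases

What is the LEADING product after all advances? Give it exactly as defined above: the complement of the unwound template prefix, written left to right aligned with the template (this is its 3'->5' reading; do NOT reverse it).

Answer: TAGGCTAAGGCACGAAATCCATCTAAGCAG

Derivation:
Step 1: advance 17 -> fork_pos = 0 + 17 = 17.
Step 2: advance 12 -> fork_pos = 17 + 12 = 29.
Step 3: advance 1 -> fork_pos = 29 + 1 = 30.
Unwound prefix: template[0:30] = ATCCGATTCCGTGCTTTAGGTAGATTCGTC
Complement it base by base (A<->T, C<->G), keeping left-to-right order:
  [0:5] ATCCG -> TAGGC
  [5:10] ATTCC -> TAAGG
  [10:15] GTGCT -> CACGA
  [15:20] TTAGG -> AATCC
  [20:25] TAGAT -> ATCTA
  [25:30] TCGTC -> AGCAG
Concatenate: TAGGCTAAGGCACGAAATCCATCTAAGCAG (length 30; written aligned with the template, i.e. 3'->5').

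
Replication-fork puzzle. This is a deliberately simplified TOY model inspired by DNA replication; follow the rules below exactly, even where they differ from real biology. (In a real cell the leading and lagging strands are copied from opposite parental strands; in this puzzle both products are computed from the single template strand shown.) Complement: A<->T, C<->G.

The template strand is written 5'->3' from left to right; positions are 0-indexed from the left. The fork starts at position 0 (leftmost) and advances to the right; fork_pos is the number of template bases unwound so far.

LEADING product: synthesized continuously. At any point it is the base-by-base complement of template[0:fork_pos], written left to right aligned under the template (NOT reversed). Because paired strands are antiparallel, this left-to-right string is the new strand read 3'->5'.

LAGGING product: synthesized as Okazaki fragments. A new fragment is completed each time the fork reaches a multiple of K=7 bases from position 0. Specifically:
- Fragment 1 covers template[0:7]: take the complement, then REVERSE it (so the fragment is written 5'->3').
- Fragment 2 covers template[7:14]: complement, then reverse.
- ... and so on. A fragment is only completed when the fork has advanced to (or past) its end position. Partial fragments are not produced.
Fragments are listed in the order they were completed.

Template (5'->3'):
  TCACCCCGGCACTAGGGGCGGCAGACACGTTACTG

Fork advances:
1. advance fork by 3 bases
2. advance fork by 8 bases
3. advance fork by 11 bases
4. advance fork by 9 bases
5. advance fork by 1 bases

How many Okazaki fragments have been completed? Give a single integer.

Answer: 4

Derivation:
Step 1: advance 3 -> fork_pos = 0 + 3 = 3. Next multiple of 7 is 7 (not reached); still 0 fragment(s).
Step 2: advance 8 -> fork_pos = 3 + 8 = 11. Reached multiple(s) of 7: 7 -> fragment 1 completed (1 total).
Step 3: advance 11 -> fork_pos = 11 + 11 = 22. Reached multiple(s) of 7: 14, 21 -> fragments 2-3 completed (3 total).
Step 4: advance 9 -> fork_pos = 22 + 9 = 31. Reached multiple(s) of 7: 28 -> fragment 4 completed (4 total).
Step 5: advance 1 -> fork_pos = 31 + 1 = 32. Next multiple of 7 is 35 (not reached); still 4 fragment(s).
Check: final fork_pos = 32; the multiples of 7 that are <= 32 are 7..28 -> 32 // 7 = 4 completed fragment(s).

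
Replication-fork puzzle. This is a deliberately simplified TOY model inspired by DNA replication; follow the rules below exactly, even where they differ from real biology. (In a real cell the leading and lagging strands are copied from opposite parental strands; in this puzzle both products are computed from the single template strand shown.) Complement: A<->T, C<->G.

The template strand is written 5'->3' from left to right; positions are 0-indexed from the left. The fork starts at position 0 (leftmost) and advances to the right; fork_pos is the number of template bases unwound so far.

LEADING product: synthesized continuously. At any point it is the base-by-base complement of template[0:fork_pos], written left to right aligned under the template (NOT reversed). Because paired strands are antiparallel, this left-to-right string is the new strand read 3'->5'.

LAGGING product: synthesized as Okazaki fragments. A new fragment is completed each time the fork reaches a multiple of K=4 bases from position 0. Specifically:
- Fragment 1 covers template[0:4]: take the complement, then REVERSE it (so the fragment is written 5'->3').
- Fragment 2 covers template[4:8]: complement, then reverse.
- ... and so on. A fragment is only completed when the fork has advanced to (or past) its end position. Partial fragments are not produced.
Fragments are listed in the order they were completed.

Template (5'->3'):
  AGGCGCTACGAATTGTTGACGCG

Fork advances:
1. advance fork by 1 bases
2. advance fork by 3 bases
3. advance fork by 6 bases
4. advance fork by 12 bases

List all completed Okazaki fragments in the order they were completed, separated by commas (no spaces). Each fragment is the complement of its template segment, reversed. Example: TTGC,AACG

Step 1: advance 1 -> fork_pos = 0 + 1 = 1. Next multiple of 4 is 4 (not reached); still 0 fragment(s).
Step 2: advance 3 -> fork_pos = 1 + 3 = 4. Reached multiple(s) of 4: 4 -> fragment 1 completed (1 total).
Step 3: advance 6 -> fork_pos = 4 + 6 = 10. Reached multiple(s) of 4: 8 -> fragment 2 completed (2 total).
Step 4: advance 12 -> fork_pos = 10 + 12 = 22. Reached multiple(s) of 4: 12, 16, 20 -> fragments 3-5 completed (5 total).
Final fork_pos = 22, so 5 fragment(s) are complete. Build each: template segment -> complement -> reverse.
Fragment 1: template[0:4] = AGGC -> complement TCCG -> reversed GCCT
Fragment 2: template[4:8] = GCTA -> complement CGAT -> reversed TAGC
Fragment 3: template[8:12] = CGAA -> complement GCTT -> reversed TTCG
Fragment 4: template[12:16] = TTGT -> complement AACA -> reversed ACAA
Fragment 5: template[16:20] = TGAC -> complement ACTG -> reversed GTCA

Answer: GCCT,TAGC,TTCG,ACAA,GTCA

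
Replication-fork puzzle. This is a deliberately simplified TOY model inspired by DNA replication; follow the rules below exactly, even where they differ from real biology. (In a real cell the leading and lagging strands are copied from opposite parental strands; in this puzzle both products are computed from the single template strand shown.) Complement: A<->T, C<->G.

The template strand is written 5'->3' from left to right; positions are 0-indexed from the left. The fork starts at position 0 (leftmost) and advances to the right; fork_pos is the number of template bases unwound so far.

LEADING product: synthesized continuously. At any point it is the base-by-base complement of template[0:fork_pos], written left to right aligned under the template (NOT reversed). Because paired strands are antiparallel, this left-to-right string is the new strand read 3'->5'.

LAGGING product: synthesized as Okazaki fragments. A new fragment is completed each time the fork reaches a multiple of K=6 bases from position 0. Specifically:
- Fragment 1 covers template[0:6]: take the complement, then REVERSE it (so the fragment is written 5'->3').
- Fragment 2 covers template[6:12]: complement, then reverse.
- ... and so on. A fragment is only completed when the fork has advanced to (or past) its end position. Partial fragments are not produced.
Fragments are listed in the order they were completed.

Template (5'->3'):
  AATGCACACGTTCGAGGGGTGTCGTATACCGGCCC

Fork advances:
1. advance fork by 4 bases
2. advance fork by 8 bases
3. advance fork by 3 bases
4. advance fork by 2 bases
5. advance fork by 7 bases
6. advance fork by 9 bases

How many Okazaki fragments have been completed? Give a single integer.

Step 1: advance 4 -> fork_pos = 0 + 4 = 4. Next multiple of 6 is 6 (not reached); still 0 fragment(s).
Step 2: advance 8 -> fork_pos = 4 + 8 = 12. Reached multiple(s) of 6: 6, 12 -> fragments 1-2 completed (2 total).
Step 3: advance 3 -> fork_pos = 12 + 3 = 15. Next multiple of 6 is 18 (not reached); still 2 fragment(s).
Step 4: advance 2 -> fork_pos = 15 + 2 = 17. Next multiple of 6 is 18 (not reached); still 2 fragment(s).
Step 5: advance 7 -> fork_pos = 17 + 7 = 24. Reached multiple(s) of 6: 18, 24 -> fragments 3-4 completed (4 total).
Step 6: advance 9 -> fork_pos = 24 + 9 = 33. Reached multiple(s) of 6: 30 -> fragment 5 completed (5 total).
Check: final fork_pos = 33; the multiples of 6 that are <= 33 are 6..30 -> 33 // 6 = 5 completed fragment(s).

Answer: 5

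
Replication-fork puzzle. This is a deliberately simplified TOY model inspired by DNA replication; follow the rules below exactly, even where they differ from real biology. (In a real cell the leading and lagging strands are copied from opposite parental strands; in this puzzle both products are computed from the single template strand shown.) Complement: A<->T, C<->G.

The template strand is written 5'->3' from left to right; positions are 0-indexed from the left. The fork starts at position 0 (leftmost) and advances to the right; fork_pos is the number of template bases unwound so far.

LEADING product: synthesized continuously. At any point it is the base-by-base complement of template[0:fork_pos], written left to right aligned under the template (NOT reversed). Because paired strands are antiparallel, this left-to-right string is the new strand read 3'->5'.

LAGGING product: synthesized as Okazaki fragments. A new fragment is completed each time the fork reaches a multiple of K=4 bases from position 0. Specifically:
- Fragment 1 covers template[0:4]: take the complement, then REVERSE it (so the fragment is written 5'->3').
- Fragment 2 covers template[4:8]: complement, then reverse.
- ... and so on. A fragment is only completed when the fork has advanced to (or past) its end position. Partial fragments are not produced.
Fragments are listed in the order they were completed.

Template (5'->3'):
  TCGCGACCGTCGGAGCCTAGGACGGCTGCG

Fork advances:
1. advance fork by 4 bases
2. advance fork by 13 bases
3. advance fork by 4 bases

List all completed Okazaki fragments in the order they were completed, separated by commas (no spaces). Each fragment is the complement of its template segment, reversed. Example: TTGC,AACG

Step 1: advance 4 -> fork_pos = 0 + 4 = 4. Reached multiple(s) of 4: 4 -> fragment 1 completed (1 total).
Step 2: advance 13 -> fork_pos = 4 + 13 = 17. Reached multiple(s) of 4: 8, 12, 16 -> fragments 2-4 completed (4 total).
Step 3: advance 4 -> fork_pos = 17 + 4 = 21. Reached multiple(s) of 4: 20 -> fragment 5 completed (5 total).
Final fork_pos = 21, so 5 fragment(s) are complete. Build each: template segment -> complement -> reverse.
Fragment 1: template[0:4] = TCGC -> complement AGCG -> reversed GCGA
Fragment 2: template[4:8] = GACC -> complement CTGG -> reversed GGTC
Fragment 3: template[8:12] = GTCG -> complement CAGC -> reversed CGAC
Fragment 4: template[12:16] = GAGC -> complement CTCG -> reversed GCTC
Fragment 5: template[16:20] = CTAG -> complement GATC -> reversed CTAG

Answer: GCGA,GGTC,CGAC,GCTC,CTAG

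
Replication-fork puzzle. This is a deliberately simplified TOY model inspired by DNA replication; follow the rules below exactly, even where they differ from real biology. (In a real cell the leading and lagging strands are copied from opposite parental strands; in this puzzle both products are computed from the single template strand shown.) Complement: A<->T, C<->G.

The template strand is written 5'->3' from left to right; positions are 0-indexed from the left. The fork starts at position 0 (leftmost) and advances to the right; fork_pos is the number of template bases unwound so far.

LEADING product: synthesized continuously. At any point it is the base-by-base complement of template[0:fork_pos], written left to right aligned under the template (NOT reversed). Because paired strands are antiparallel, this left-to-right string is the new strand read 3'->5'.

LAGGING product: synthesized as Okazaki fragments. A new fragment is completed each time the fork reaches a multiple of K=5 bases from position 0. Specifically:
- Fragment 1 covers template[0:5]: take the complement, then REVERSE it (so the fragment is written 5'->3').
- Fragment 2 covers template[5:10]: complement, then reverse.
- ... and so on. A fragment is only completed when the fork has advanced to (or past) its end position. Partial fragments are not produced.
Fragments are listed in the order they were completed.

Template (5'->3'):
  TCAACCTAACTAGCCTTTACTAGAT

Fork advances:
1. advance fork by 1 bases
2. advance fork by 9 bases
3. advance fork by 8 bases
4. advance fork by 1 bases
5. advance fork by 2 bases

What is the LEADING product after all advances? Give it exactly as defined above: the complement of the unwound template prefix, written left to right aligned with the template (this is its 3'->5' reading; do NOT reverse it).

Answer: AGTTGGATTGATCGGAAATGA

Derivation:
Step 1: advance 1 -> fork_pos = 0 + 1 = 1.
Step 2: advance 9 -> fork_pos = 1 + 9 = 10.
Step 3: advance 8 -> fork_pos = 10 + 8 = 18.
Step 4: advance 1 -> fork_pos = 18 + 1 = 19.
Step 5: advance 2 -> fork_pos = 19 + 2 = 21.
Unwound prefix: template[0:21] = TCAACCTAACTAGCCTTTACT
Complement it base by base (A<->T, C<->G), keeping left-to-right order:
  [0:5] TCAAC -> AGTTG
  [5:10] CTAAC -> GATTG
  [10:15] TAGCC -> ATCGG
  [15:20] TTTAC -> AAATG
  [20:21] T -> A
Concatenate: AGTTGGATTGATCGGAAATGA (length 21; written aligned with the template, i.e. 3'->5').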